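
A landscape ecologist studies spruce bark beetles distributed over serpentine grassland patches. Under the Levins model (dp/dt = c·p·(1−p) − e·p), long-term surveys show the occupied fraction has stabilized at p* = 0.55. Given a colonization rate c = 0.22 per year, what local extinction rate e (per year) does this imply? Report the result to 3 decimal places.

At equilibrium c(1−p*) = e.
e = 0.22 × (1 − 0.55) = 0.22 × 0.4500 = 0.0990.

0.099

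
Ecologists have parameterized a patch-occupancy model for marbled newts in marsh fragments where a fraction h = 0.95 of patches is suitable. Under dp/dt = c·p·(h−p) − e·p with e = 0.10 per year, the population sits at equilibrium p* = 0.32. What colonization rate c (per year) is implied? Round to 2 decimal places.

At equilibrium c(h−p*) = e, so c = e/(h−p*).
c = 0.10/(0.95 − 0.32) = 0.10/0.6300 = 0.1587.

0.16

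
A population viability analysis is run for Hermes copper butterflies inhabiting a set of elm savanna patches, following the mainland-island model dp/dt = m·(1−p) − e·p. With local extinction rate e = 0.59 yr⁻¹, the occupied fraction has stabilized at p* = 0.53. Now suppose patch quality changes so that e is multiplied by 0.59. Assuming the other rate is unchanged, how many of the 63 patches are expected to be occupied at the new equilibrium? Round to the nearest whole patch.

Balance m(1−p*) = e·p* gives m = e·p*/(1−p*) = 0.59×0.53000/0.47000 = 0.66532.
New p* = m/(m+e) = 0.66532/(0.66532+0.34810) = 0.65651.
Expected occupied = 63 × 0.65651 = 41.36 ≈ 41.

41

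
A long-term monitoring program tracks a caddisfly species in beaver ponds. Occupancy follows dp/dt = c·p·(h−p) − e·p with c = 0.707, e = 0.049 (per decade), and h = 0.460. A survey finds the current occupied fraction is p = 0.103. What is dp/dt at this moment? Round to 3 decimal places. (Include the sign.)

Colonization term: c·p·(h−p) = 0.707×0.103×0.3570 = 0.02600.
Extinction term: e·p = 0.00505.
dp/dt = 0.02600 − 0.00505 = 0.02095.

0.021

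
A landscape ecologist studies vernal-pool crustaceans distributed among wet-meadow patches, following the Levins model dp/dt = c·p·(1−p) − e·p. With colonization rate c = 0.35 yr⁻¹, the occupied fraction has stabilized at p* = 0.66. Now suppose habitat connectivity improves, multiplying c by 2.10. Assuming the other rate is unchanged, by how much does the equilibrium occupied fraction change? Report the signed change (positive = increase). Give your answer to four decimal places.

0.1781

Balance c(1−p*) = e gives e = 0.35×(1 − 0.66000) = 0.11900.
New p* = 1 − e/c = 1 − 0.11900/0.73500 = 0.83810.
Δp* = 0.83810 − 0.66000 = +0.17810.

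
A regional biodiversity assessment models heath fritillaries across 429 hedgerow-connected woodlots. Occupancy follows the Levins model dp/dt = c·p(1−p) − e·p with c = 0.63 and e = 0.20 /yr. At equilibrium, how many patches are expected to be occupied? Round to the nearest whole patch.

p* = 1 − e/c = 1 − 0.20/0.63 = 0.6825.
Expected occupied patches = N × p* = 429 × 0.6825 = 292.81 ≈ 293.

293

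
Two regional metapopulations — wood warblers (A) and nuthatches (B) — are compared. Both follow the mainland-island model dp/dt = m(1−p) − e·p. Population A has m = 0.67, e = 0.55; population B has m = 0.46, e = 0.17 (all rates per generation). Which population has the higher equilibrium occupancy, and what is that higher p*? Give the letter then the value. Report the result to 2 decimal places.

A: p*_A = m/(m+e) = 0.67/1.2200 = 0.5492.
B: p*_B = 0.46/0.6300 = 0.7302.
B is higher at 0.7302.

B, 0.73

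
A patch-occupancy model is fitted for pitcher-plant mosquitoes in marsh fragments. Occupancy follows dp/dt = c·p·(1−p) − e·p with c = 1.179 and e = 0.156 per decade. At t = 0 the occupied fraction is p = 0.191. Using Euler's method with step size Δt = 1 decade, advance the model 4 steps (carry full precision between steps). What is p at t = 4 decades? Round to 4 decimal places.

Update rule: p ← p + [c·p·(1−p) − e·p]·Δt with Δt = 1.
  1  |  dp/dt·Δt = +0.152382  |  p_1 = 0.343382
  2  |  dp/dt·Δt = +0.212262  |  p_2 = 0.555644
  3  |  dp/dt·Δt = +0.204419  |  p_3 = 0.760063
  4  |  dp/dt·Δt = +0.096441  |  p_4 = 0.856504

0.8565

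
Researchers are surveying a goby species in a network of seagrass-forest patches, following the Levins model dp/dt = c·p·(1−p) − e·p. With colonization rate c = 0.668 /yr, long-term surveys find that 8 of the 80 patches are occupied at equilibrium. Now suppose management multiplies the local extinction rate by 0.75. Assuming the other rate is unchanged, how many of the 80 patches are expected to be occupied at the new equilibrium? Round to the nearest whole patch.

Observed p* = 8/80 = 0.10000.
Balance c(1−p*) = e gives e = 0.668×(1 − 0.10000) = 0.60120.
New p* = 1 − e/c = 1 − 0.45090/0.66800 = 0.32500.
Expected occupied = 80 × 0.32500 = 26.00 ≈ 26.

26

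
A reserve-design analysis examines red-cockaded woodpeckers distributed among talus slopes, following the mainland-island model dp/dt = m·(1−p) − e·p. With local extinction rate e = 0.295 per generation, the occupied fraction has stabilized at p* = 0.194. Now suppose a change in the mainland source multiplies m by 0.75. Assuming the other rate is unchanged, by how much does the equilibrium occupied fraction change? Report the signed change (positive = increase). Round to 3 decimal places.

Balance m(1−p*) = e·p* gives m = e·p*/(1−p*) = 0.295×0.19400/0.80600 = 0.07100.
New p* = m/(m+e) = 0.05325/(0.05325+0.29500) = 0.15291.
Δp* = 0.15291 − 0.19400 = -0.04109.

-0.041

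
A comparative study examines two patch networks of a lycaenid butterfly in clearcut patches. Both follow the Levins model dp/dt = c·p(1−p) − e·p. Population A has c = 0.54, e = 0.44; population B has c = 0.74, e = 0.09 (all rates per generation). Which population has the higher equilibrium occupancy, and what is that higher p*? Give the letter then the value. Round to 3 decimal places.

A: p*_A = 1 − 0.44/0.54 = 0.1852.
B: p*_B = 1 − 0.09/0.74 = 0.8784.
B is higher at 0.8784.

B, 0.878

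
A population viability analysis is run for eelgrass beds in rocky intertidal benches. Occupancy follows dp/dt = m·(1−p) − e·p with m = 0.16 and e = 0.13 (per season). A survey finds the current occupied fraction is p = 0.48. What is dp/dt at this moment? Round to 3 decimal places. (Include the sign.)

0.021

Colonization term: m·(1−p) = 0.16×0.5200 = 0.08320.
Extinction term: e·p = 0.06240.
dp/dt = 0.08320 − 0.06240 = 0.02080.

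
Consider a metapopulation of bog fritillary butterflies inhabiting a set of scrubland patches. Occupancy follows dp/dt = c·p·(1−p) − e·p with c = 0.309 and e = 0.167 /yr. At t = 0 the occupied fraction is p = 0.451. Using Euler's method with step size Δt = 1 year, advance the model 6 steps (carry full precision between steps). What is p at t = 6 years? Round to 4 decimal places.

Update rule: p ← p + [c·p·(1−p) − e·p]·Δt with Δt = 1.
p: 0.45100 → 0.45219  (Δp = +0.00119)
p: 0.45219 → 0.45322  (Δp = +0.00103)
p: 0.45322 → 0.45411  (Δp = +0.00089)
p: 0.45411 → 0.45487  (Δp = +0.00076)
p: 0.45487 → 0.45553  (Δp = +0.00066)
p: 0.45553 → 0.45609  (Δp = +0.00057)

0.4561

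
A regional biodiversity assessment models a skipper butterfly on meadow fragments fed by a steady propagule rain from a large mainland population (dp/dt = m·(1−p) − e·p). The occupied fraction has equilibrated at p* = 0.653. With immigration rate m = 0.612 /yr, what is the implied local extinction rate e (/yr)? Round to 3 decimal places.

0.325

At equilibrium m(1−p*) = e·p*, so e = m(1−p*)/p*.
e = 0.612 × 0.3470 / 0.653 = 0.3252.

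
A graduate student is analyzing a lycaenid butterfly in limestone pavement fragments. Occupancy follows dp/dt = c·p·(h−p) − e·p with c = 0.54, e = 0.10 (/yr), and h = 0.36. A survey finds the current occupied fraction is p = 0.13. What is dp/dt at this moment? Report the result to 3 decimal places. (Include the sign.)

Colonization term: c·p·(h−p) = 0.54×0.13×0.2300 = 0.01615.
Extinction term: e·p = 0.01300.
dp/dt = 0.01615 − 0.01300 = 0.00315.

0.003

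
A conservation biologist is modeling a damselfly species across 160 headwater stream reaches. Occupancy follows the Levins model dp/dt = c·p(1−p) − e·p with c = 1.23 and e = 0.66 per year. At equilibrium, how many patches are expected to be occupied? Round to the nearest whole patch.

p* = 1 − e/c = 1 − 0.66/1.23 = 0.4634.
Expected occupied patches = N × p* = 160 × 0.4634 = 74.15 ≈ 74.

74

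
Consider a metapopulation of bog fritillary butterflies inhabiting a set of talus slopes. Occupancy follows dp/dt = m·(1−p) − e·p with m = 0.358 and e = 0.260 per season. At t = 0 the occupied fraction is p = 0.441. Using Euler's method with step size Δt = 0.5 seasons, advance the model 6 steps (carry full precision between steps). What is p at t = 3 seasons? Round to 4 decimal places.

0.5642

Update rule: p ← p + [m·(1−p) − e·p]·Δt with Δt = 0.5.
  1  |  dp/dt·Δt = +0.042731  |  p_1 = 0.483731
  2  |  dp/dt·Δt = +0.029527  |  p_2 = 0.513258
  3  |  dp/dt·Δt = +0.020403  |  p_3 = 0.533661
  4  |  dp/dt·Δt = +0.014099  |  p_4 = 0.547760
  5  |  dp/dt·Δt = +0.009742  |  p_5 = 0.557502
  6  |  dp/dt·Δt = +0.006732  |  p_6 = 0.564234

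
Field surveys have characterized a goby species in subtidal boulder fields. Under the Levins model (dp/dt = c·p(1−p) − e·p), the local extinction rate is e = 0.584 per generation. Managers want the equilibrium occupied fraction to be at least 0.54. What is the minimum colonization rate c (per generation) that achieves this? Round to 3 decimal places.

p* = 1 − e/c ≥ 0.54 requires e/c ≤ 0.4600, i.e. c ≥ e/0.4600.
c_min = 0.584/0.4600 = 1.2696.

1.270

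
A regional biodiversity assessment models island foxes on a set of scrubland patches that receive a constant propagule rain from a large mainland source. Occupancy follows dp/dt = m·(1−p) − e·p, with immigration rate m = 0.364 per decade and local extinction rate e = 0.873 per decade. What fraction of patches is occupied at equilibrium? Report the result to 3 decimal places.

0.294

At equilibrium the propagule rain into empty patches balances local extinction: m(1−p*) = e·p*.
p* = m/(m+e) = 0.364/(0.364+0.873) = 0.364/1.2370 = 0.2943.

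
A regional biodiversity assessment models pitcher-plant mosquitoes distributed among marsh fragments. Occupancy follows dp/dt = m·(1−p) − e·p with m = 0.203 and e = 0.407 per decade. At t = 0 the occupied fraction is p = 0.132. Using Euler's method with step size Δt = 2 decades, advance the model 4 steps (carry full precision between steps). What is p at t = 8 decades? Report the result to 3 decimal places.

0.332

Update rule: p ← p + [m·(1−p) − e·p]·Δt with Δt = 2.
p: 0.13200 → 0.37696  (Δp = +0.24496)
p: 0.37696 → 0.32307  (Δp = -0.05389)
p: 0.32307 → 0.33492  (Δp = +0.01186)
p: 0.33492 → 0.33232  (Δp = -0.00261)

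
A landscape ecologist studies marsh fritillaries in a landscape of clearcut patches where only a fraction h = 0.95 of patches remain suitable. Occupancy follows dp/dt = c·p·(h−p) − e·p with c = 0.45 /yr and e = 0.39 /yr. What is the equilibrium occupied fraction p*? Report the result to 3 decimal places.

Setting dp/dt = 0 and dividing by p* gives c·(h−p*) = e.
So p* = h − e/c = 0.95 − 0.39/0.45 = 0.95 − 0.8667 = 0.0833.

0.083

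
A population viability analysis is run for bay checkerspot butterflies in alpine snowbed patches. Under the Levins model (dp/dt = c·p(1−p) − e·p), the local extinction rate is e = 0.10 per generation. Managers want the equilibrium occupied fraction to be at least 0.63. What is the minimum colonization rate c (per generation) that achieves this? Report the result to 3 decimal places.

0.270

p* = 1 − e/c ≥ 0.63 requires e/c ≤ 0.3700, i.e. c ≥ e/0.3700.
c_min = 0.10/0.3700 = 0.2703.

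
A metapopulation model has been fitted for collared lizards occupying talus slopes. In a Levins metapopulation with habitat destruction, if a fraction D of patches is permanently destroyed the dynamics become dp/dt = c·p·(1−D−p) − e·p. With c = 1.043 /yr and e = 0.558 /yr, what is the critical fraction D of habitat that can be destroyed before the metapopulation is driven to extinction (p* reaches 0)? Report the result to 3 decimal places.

0.465

The nontrivial equilibrium is p* = (1−D) − e/c; extinction occurs when this hits zero.
So D_crit = 1 − e/c = 1 − 0.558/1.043 = 1 − 0.5350 = 0.4650.
This equals the undisturbed p*, a classic result of Lande's extension.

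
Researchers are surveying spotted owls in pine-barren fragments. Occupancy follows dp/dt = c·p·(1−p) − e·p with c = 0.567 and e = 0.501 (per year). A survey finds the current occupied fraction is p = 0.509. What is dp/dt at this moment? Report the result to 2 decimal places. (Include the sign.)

-0.11

Colonization term: c·p·(1−p) = 0.567×0.509×0.4910 = 0.14170.
Extinction term: e·p = 0.25501.
dp/dt = 0.14170 − 0.25501 = -0.11330.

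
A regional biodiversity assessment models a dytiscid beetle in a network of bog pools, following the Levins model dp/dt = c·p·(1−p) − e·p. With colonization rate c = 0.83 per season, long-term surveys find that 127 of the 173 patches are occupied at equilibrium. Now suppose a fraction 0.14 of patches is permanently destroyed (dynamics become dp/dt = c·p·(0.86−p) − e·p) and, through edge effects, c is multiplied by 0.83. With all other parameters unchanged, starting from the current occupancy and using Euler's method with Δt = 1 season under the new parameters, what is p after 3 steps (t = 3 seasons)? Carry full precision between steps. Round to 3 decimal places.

0.572

Observed p* = 127/173 = 0.73410.
Balance c(1−p*) = e gives e = 0.83×(1 − 0.73410) = 0.22069.
Starting from p₀ = 0.73410; update p ← p + (dp/dt)·Δt with the new parameters.
t = 1: p = 0.73410 + (-0.09834) = 0.63576
t = 2: p = 0.63576 + (-0.04210) = 0.59366
t = 3: p = 0.59366 + (-0.02209) = 0.57157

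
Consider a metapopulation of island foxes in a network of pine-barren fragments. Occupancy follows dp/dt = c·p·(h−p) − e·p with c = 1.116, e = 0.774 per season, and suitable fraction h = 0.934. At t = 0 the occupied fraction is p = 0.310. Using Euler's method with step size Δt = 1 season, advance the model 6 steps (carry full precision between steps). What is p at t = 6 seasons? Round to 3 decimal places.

0.248

Update rule: p ← p + [c·p·(h−p) − e·p]·Δt with Δt = 1.
step 1: Δp = -0.02406, p = 0.28594
step 2: Δp = -0.01452, p = 0.27142
step 3: Δp = -0.00938, p = 0.26204
step 4: Δp = -0.00631, p = 0.25573
step 5: Δp = -0.00436, p = 0.25137
step 6: Δp = -0.00306, p = 0.24831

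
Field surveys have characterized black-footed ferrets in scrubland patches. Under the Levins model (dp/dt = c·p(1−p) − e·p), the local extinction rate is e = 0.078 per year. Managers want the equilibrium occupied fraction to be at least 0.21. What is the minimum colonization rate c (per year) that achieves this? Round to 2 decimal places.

0.10

p* = 1 − e/c ≥ 0.21 requires e/c ≤ 0.7900, i.e. c ≥ e/0.7900.
c_min = 0.078/0.7900 = 0.0987.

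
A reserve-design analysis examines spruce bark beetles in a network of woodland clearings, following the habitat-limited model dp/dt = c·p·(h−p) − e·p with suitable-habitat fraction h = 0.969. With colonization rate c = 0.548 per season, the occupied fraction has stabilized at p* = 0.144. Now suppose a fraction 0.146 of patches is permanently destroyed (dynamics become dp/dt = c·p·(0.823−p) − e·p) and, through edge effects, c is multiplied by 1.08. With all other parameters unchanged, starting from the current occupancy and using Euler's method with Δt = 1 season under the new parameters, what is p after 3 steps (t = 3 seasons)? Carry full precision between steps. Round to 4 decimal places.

Balance c(h−p*) = e gives e = 0.548×(0.969 − 0.14400) = 0.45210.
Starting from p₀ = 0.14400; update p ← p + (dp/dt)·Δt with the new parameters.
p: 0.14400 → 0.13677  (Δp = -0.00723)
p: 0.13677 → 0.13048  (Δp = -0.00629)
p: 0.13048 → 0.12497  (Δp = -0.00551)

0.1250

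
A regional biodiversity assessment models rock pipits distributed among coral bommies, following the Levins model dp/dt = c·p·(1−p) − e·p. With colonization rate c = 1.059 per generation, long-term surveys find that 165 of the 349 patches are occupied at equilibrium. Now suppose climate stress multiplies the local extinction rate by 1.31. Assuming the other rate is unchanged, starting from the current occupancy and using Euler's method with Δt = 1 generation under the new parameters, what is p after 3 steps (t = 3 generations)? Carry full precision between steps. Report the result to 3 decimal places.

0.339

Observed p* = 165/349 = 0.47278.
Balance c(1−p*) = e gives e = 1.059×(1 − 0.47278) = 0.55833.
Starting from p₀ = 0.47278; update p ← p + (dp/dt)·Δt with the new parameters.
t = 1: p = 0.47278 + (-0.08183) = 0.39095
t = 2: p = 0.39095 + (-0.03379) = 0.35716
t = 3: p = 0.35716 + (-0.01809) = 0.33907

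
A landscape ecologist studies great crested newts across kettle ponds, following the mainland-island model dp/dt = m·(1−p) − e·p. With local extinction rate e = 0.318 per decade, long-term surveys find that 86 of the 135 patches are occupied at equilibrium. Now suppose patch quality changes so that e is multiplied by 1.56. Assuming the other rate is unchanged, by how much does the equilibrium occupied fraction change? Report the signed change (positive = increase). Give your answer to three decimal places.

Observed p* = 86/135 = 0.63704.
Balance m(1−p*) = e·p* gives m = e·p*/(1−p*) = 0.318×0.63704/0.36296 = 0.55813.
New p* = m/(m+e) = 0.55813/(0.55813+0.49608) = 0.52943.
Δp* = 0.52943 − 0.63704 = -0.10761.

-0.108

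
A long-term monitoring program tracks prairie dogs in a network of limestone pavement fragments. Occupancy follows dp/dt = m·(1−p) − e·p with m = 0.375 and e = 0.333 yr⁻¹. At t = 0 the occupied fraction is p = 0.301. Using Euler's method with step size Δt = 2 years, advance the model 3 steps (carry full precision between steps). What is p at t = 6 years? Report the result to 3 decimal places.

Update rule: p ← p + [m·(1−p) − e·p]·Δt with Δt = 2.
t = 2: p = 0.30100 + (+0.32378) = 0.62478
t = 4: p = 0.62478 + (-0.13469) = 0.49009
t = 6: p = 0.49009 + (+0.05603) = 0.54612

0.546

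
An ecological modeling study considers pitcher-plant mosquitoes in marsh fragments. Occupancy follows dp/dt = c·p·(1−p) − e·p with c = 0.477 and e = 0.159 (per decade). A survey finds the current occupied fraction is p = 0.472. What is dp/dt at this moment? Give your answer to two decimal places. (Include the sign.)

0.04

Colonization term: c·p·(1−p) = 0.477×0.472×0.5280 = 0.11888.
Extinction term: e·p = 0.07505.
dp/dt = 0.11888 − 0.07505 = 0.04383.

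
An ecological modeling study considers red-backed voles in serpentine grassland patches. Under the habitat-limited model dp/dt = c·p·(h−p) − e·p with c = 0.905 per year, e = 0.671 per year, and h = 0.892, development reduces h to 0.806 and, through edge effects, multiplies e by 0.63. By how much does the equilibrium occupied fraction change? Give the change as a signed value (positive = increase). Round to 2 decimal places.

Before: p* = h − e/c = 0.892 − 0.671/0.905 = 0.892 − 0.7414 = 0.1506.
After: c = 0.905, e = 0.42273, h = 0.806; p* = 0.806 − 0.42273/0.905 = 0.3389.
Δp* = 0.3389 − 0.1506 = +0.1883.

0.19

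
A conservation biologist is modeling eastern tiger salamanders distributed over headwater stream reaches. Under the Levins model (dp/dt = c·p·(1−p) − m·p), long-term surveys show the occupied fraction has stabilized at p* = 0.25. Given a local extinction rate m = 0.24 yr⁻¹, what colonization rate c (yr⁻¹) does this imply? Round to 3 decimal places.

0.320

At equilibrium c(1−p*) = m, so c = m/(1−p*).
c = 0.24/(1 − 0.25) = 0.24/0.7500 = 0.3200.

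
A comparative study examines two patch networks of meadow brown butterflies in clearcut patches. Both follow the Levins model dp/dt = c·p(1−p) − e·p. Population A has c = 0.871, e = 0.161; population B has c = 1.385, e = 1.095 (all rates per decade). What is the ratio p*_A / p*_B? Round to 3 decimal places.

A: p*_A = 1 − 0.161/0.871 = 0.8152.
B: p*_B = 1 − 1.095/1.385 = 0.2094.
p*_A / p*_B = 0.8152/0.2094 = 3.8931.

3.893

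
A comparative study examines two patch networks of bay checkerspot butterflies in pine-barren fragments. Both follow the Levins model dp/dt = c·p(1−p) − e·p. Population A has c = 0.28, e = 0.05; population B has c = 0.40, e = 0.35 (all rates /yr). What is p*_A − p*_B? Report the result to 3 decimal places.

A: p*_A = 1 − 0.05/0.28 = 0.8214.
B: p*_B = 1 − 0.35/0.40 = 0.1250.
p*_A − p*_B = 0.8214 − 0.1250 = 0.6964.

0.696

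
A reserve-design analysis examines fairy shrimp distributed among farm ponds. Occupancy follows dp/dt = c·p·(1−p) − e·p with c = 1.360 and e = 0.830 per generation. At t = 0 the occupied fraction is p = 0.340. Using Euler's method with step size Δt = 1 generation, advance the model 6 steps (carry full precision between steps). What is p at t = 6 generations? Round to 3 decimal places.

Update rule: p ← p + [c·p·(1−p) − e·p]·Δt with Δt = 1.
step 1: Δp = +0.02298, p = 0.36298
step 2: Δp = +0.01319, p = 0.37618
step 3: Δp = +0.00692, p = 0.38310
step 4: Δp = +0.00344, p = 0.38654
step 5: Δp = +0.00166, p = 0.38820
step 6: Δp = +0.00079, p = 0.38900

0.389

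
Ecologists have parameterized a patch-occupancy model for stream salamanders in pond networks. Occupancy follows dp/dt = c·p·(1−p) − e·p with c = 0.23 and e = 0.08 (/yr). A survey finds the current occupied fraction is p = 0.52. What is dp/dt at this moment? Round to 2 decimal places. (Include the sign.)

Colonization term: c·p·(1−p) = 0.23×0.52×0.4800 = 0.05741.
Extinction term: e·p = 0.04160.
dp/dt = 0.05741 − 0.04160 = 0.01581.

0.02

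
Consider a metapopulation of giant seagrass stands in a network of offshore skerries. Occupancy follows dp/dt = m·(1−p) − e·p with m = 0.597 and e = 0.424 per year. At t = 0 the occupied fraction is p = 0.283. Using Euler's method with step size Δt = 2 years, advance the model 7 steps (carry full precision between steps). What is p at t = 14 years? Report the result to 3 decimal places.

0.987

Update rule: p ← p + [m·(1−p) − e·p]·Δt with Δt = 2.
p: 0.28300 → 0.89911  (Δp = +0.61611)
p: 0.89911 → 0.25712  (Δp = -0.64199)
p: 0.25712 → 0.92608  (Δp = +0.66895)
p: 0.92608 → 0.22903  (Δp = -0.69705)
p: 0.22903 → 0.95535  (Δp = +0.72633)
p: 0.95535 → 0.19852  (Δp = -0.75683)
p: 0.19852 → 0.98714  (Δp = +0.78862)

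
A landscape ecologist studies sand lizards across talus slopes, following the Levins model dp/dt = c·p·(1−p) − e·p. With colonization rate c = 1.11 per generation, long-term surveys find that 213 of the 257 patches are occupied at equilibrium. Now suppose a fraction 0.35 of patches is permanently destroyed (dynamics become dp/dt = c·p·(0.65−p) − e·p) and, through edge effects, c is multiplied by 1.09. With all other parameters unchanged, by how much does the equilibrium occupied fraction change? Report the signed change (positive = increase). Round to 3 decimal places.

Observed p* = 213/257 = 0.82879.
Balance c(1−p*) = e gives e = 1.11×(1 − 0.82879) = 0.19004.
New p* = 0.65 − e/c = 0.65 − 0.19004/1.20990 = 0.49293.
Δp* = 0.49293 − 0.82879 = -0.33586.

-0.336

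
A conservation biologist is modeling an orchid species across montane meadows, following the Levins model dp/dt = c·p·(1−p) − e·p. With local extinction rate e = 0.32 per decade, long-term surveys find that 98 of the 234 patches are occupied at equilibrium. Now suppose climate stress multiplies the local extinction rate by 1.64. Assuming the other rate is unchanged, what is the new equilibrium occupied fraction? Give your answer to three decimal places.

0.047

Observed p* = 98/234 = 0.41880.
Balance c(1−p*) = e gives c = e/(1 − 0.41880) = 0.32/0.58120 = 0.55058.
New p* = 1 − e/c = 1 − 0.52480/0.55058 = 0.04682.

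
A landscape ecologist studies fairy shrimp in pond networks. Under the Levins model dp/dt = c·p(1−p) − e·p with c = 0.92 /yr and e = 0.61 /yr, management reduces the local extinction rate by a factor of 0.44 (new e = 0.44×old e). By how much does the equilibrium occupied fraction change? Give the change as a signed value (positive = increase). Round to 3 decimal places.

0.371

Before: p* = 1 − 0.61/0.92 = 0.3370.
After the change, c = 0.92, e = 0.2684, so p* = 1 − 0.2684/0.92 = 0.7083.
Δp* = 0.7083 − 0.3370 = +0.3713.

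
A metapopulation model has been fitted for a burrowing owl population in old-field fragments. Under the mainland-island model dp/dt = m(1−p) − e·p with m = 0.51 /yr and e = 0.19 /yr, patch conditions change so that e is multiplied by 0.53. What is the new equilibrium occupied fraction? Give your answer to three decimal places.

0.835

Before: p* = 0.51/(0.51+0.19) = 0.7286.
After: m = 0.51, e = 0.1007; p* = 0.51/0.6107 = 0.8351.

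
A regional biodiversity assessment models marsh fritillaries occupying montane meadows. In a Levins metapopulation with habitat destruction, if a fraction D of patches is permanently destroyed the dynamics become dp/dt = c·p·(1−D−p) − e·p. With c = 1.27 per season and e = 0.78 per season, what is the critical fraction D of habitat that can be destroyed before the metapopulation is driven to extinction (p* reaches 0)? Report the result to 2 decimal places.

The nontrivial equilibrium is p* = (1−D) − e/c; extinction occurs when this hits zero.
So D_crit = 1 − e/c = 1 − 0.78/1.27 = 1 − 0.6142 = 0.3858.
This equals the undisturbed p*, a classic result of Lande's extension.

0.39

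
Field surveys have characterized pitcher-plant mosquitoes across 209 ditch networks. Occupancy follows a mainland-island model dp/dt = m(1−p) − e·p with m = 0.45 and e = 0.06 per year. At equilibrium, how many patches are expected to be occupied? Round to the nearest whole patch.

p* = m/(m+e) = 0.45/0.5100 = 0.8824.
Expected occupied patches = N × p* = 209 × 0.8824 = 184.41 ≈ 184.

184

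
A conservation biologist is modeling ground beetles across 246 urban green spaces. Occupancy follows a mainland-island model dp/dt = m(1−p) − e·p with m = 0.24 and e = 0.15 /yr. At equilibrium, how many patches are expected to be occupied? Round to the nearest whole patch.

p* = m/(m+e) = 0.24/0.3900 = 0.6154.
Expected occupied patches = N × p* = 246 × 0.6154 = 151.38 ≈ 151.

151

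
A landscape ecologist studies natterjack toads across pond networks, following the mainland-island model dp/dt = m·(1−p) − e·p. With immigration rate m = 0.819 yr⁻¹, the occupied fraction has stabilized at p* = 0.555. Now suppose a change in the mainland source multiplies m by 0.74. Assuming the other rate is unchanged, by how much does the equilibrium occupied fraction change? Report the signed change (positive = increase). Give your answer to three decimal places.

Balance m(1−p*) = e·p* gives e = m(1−p*)/p* = 0.819×0.44500/0.55500 = 0.65668.
New p* = m/(m+e) = 0.60606/(0.60606+0.65668) = 0.47996.
Δp* = 0.47996 − 0.55500 = -0.07504.

-0.075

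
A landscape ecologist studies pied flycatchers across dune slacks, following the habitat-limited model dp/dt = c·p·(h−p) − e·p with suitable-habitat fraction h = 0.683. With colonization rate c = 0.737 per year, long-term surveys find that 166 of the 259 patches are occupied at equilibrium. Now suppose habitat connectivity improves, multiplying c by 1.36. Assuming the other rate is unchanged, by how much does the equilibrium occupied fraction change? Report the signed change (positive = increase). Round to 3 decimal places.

Observed p* = 166/259 = 0.64093.
Balance c(h−p*) = e gives e = 0.737×(0.683 − 0.64093) = 0.03101.
New p* = 0.683 − e/c = 0.683 − 0.03101/1.00232 = 0.65206.
Δp* = 0.65206 − 0.64093 = +0.01113.

0.011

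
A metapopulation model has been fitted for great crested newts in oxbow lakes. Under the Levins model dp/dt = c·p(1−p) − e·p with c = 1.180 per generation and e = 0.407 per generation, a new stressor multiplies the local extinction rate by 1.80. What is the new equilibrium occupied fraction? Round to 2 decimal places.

Before: p* = 1 − 0.407/1.180 = 0.6551.
After the change, c = 1.18, e = 0.7326, so p* = 1 − 0.7326/1.18 = 0.3792.

0.38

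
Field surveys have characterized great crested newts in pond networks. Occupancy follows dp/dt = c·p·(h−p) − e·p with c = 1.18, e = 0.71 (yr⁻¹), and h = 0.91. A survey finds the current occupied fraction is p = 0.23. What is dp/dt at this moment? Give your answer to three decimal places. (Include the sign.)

0.021

Colonization term: c·p·(h−p) = 1.18×0.23×0.6800 = 0.18455.
Extinction term: e·p = 0.16330.
dp/dt = 0.18455 − 0.16330 = 0.02125.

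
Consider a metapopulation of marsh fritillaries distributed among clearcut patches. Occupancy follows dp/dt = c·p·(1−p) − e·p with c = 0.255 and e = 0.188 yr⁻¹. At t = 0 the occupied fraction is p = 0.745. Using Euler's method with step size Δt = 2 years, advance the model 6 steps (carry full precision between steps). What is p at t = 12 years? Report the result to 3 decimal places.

Update rule: p ← p + [c·p·(1−p) − e·p]·Δt with Δt = 2.
step 1: Δp = -0.18323, p = 0.56177
step 2: Δp = -0.08567, p = 0.47610
step 3: Δp = -0.05180, p = 0.42429
step 4: Δp = -0.03496, p = 0.38934
step 5: Δp = -0.02514, p = 0.36420
step 6: Δp = -0.01884, p = 0.34536

0.345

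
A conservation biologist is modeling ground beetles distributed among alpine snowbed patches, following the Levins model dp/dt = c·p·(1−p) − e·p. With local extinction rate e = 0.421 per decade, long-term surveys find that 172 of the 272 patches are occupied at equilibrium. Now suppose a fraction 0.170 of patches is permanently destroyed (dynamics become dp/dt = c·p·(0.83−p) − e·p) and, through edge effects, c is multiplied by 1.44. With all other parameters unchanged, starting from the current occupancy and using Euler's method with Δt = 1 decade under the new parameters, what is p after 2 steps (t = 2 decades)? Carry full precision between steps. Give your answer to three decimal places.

0.575

Observed p* = 172/272 = 0.63235.
Balance c(1−p*) = e gives c = e/(1 − 0.63235) = 0.421/0.36765 = 1.14512.
Starting from p₀ = 0.63235; update p ← p + (dp/dt)·Δt with the new parameters.
p: 0.63235 → 0.57223  (Δp = -0.06013)
p: 0.57223 → 0.57455  (Δp = +0.00233)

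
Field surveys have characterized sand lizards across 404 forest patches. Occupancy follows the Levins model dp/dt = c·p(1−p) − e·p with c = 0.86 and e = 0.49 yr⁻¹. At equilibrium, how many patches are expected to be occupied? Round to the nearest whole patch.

174

p* = 1 − e/c = 1 − 0.49/0.86 = 0.4302.
Expected occupied patches = N × p* = 404 × 0.4302 = 173.81 ≈ 174.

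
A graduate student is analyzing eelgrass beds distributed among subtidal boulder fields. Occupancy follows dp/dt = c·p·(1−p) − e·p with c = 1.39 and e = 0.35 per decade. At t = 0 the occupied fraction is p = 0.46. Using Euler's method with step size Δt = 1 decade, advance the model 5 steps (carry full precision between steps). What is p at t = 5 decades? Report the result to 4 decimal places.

0.7482

Update rule: p ← p + [c·p·(1−p) − e·p]·Δt with Δt = 1.
step 1: Δp = +0.18428, p = 0.64428
step 2: Δp = +0.09307, p = 0.73735
step 3: Δp = +0.01113, p = 0.74847
step 4: Δp = -0.00028, p = 0.74819
step 5: Δp = +0.00001, p = 0.74820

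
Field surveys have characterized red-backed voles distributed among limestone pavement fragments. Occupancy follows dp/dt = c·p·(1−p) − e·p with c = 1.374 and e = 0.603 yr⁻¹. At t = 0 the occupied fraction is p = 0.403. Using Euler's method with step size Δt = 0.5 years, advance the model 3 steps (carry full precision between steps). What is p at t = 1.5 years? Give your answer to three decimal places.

Update rule: p ← p + [c·p·(1−p) − e·p]·Δt with Δt = 0.5.
p: 0.40300 → 0.44678  (Δp = +0.04378)
p: 0.44678 → 0.48188  (Δp = +0.03510)
p: 0.48188 → 0.50812  (Δp = +0.02624)

0.508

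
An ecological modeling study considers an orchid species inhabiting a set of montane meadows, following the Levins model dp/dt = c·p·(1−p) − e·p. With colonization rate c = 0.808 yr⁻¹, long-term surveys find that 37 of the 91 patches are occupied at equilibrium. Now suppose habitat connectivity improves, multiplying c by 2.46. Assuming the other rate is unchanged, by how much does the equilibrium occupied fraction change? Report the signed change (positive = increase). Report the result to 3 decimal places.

Observed p* = 37/91 = 0.40659.
Balance c(1−p*) = e gives e = 0.808×(1 − 0.40659) = 0.47948.
New p* = 1 − e/c = 1 − 0.47948/1.98768 = 0.75877.
Δp* = 0.75877 − 0.40659 = +0.35218.

0.352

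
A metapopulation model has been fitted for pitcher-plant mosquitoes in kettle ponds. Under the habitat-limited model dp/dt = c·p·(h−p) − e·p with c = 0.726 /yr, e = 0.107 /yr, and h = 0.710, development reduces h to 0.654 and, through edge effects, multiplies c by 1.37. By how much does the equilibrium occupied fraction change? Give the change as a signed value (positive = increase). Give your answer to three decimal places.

-0.016

Before: p* = h − e/c = 0.710 − 0.107/0.726 = 0.710 − 0.1474 = 0.5626.
After: c = 0.99462, e = 0.107, h = 0.654; p* = 0.654 − 0.107/0.99462 = 0.5464.
Δp* = 0.5464 − 0.5626 = -0.0162.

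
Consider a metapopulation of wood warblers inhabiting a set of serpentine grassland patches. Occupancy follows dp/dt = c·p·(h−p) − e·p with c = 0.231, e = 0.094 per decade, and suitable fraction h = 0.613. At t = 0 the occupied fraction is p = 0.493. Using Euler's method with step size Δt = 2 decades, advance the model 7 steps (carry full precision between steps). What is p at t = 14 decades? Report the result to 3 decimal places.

0.283

Update rule: p ← p + [c·p·(h−p) − e·p]·Δt with Δt = 2.
step 1: Δp = -0.06535, p = 0.42765
step 2: Δp = -0.04378, p = 0.38387
step 3: Δp = -0.03153, p = 0.35234
step 4: Δp = -0.02381, p = 0.32853
step 5: Δp = -0.01859, p = 0.30994
step 6: Δp = -0.01487, p = 0.29507
step 7: Δp = -0.01213, p = 0.28294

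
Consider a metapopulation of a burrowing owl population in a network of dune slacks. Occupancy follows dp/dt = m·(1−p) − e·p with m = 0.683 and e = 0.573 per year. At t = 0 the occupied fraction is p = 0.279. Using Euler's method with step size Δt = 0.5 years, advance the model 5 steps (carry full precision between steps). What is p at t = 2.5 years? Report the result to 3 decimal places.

0.542

Update rule: p ← p + [m·(1−p) − e·p]·Δt with Δt = 0.5.
t = 0.5: p = 0.27900 + (+0.16629) = 0.44529
t = 1: p = 0.44529 + (+0.06186) = 0.50715
t = 1.5: p = 0.50715 + (+0.02301) = 0.53016
t = 2: p = 0.53016 + (+0.00856) = 0.53872
t = 2.5: p = 0.53872 + (+0.00318) = 0.54190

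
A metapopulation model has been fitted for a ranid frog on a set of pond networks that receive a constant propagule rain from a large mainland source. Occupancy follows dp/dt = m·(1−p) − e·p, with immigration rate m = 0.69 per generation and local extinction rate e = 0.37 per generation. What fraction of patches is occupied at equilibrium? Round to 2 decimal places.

Setting dp/dt = 0: m − m·p* = e·p*, so m = (m+e)·p*.
p* = m/(m+e) = 0.69/(0.69+0.37) = 0.69/1.0600 = 0.6509.

0.65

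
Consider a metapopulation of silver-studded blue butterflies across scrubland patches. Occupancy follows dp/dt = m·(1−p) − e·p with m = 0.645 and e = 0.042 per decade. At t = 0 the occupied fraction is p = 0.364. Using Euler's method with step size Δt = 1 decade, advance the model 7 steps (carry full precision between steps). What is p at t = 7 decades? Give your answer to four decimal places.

Update rule: p ← p + [m·(1−p) − e·p]·Δt with Δt = 1.
t = 1: p = 0.36400 + (+0.39493) = 0.75893
t = 2: p = 0.75893 + (+0.12361) = 0.88255
t = 3: p = 0.88255 + (+0.03869) = 0.92124
t = 4: p = 0.92124 + (+0.01211) = 0.93335
t = 5: p = 0.93335 + (+0.00379) = 0.93714
t = 6: p = 0.93714 + (+0.00119) = 0.93832
t = 7: p = 0.93832 + (+0.00037) = 0.93870

0.9387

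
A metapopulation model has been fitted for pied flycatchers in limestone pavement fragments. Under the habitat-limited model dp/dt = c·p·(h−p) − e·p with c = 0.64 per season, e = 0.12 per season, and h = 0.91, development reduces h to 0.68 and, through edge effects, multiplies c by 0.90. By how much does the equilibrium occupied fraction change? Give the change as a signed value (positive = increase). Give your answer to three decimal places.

Before: p* = h − e/c = 0.91 − 0.12/0.64 = 0.91 − 0.1875 = 0.7225.
After: c = 0.576, e = 0.12, h = 0.68; p* = 0.68 − 0.12/0.576 = 0.4717.
Δp* = 0.4717 − 0.7225 = -0.2508.

-0.251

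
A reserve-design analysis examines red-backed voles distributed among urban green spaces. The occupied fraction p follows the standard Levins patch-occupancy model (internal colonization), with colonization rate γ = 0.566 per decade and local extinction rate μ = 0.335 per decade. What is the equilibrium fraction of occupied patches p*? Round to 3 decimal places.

Setting dp/dt = 0 and dividing through by p* gives γ·(1−p*) = μ.
So p* = 1 − μ/γ = 1 − 0.335/0.566 = 1 − 0.5919 = 0.4081.

0.408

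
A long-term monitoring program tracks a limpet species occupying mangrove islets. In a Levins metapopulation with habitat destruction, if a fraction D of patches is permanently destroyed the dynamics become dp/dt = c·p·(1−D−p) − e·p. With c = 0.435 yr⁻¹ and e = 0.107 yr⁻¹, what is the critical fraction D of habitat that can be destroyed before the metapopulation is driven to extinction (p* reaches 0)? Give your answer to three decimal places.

The nontrivial equilibrium is p* = (1−D) − e/c; extinction occurs when this hits zero.
So D_crit = 1 − e/c = 1 − 0.107/0.435 = 1 − 0.2460 = 0.7540.
This equals the undisturbed p*, a classic result of Lande's extension.

0.754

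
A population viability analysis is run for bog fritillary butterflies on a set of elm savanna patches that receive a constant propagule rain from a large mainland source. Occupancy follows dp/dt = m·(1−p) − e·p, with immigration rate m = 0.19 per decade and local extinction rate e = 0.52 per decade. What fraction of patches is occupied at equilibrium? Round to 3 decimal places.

Setting dp/dt = 0: m − m·p* = e·p*, so m = (m+e)·p*.
p* = m/(m+e) = 0.19/(0.19+0.52) = 0.19/0.7100 = 0.2676.

0.268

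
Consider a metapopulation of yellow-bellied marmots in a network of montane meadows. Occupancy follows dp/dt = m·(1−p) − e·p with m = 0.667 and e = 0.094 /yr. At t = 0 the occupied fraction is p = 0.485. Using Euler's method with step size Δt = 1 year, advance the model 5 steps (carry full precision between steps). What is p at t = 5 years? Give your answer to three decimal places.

0.876

Update rule: p ← p + [m·(1−p) − e·p]·Δt with Δt = 1.
  1  |  dp/dt·Δt = +0.297915  |  p_1 = 0.782915
  2  |  dp/dt·Δt = +0.071202  |  p_2 = 0.854117
  3  |  dp/dt·Δt = +0.017017  |  p_3 = 0.871134
  4  |  dp/dt·Δt = +0.004067  |  p_4 = 0.875201
  5  |  dp/dt·Δt = +0.000972  |  p_5 = 0.876173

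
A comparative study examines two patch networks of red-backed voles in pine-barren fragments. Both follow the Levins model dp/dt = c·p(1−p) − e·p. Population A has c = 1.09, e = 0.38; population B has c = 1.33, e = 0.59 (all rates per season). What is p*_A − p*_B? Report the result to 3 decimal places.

0.095

A: p*_A = 1 − 0.38/1.09 = 0.6514.
B: p*_B = 1 − 0.59/1.33 = 0.5564.
p*_A − p*_B = 0.6514 − 0.5564 = 0.0950.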